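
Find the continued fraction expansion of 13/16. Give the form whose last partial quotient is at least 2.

13 = 0·16 + 13
16 = 1·13 + 3
13 = 4·3 + 1
3 = 3·1 + 0  (stop)
So 13/16 = [0; 1, 4, 3].

[0; 1, 4, 3]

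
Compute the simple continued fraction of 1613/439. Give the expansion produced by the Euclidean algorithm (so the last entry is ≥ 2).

[3; 1, 2, 14, 3, 3]

1613 = 3·439 + 296
439 = 1·296 + 143
296 = 2·143 + 10
143 = 14·10 + 3
10 = 3·3 + 1
3 = 3·1 + 0  (stop)
So 1613/439 = [3; 1, 2, 14, 3, 3].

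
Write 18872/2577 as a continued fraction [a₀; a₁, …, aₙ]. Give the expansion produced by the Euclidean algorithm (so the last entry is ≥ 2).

18872 = 7·2577 + 833
2577 = 3·833 + 78
833 = 10·78 + 53
78 = 1·53 + 25
53 = 2·25 + 3
25 = 8·3 + 1
3 = 3·1 + 0  (stop)
So 18872/2577 = [7; 3, 10, 1, 2, 8, 3].

[7; 3, 10, 1, 2, 8, 3]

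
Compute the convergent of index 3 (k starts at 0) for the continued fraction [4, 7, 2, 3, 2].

215/52

Using pₖ = aₖpₖ₋₁ + pₖ₋₂, qₖ = aₖqₖ₋₁ + qₖ₋₂ (with p₋₁=1, p₋₂=0, q₋₁=0, q₋₂=1):
  k=0: a=4, p=4, q=1
  k=1: a=7, p=29, q=7
  k=2: a=2, p=62, q=15
  k=3: a=3, p=215, q=52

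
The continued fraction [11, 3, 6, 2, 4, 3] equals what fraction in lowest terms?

Fold from the inside: start with 3/1.
  4 + 1/3 = 13/3
  2 + 3/13 = 29/13
  6 + 13/29 = 187/29
  3 + 29/187 = 590/187
  11 + 187/590 = 6677/590

6677/590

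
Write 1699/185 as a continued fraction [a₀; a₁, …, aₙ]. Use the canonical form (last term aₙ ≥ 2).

[9; 5, 2, 3, 1, 3]

1699 = 9×185 + 34
185 = 5×34 + 15
34 = 2×15 + 4
15 = 3×4 + 3
4 = 1×3 + 1
3 = 3×1 + 0  (stop)
So 1699/185 = [9; 5, 2, 3, 1, 3].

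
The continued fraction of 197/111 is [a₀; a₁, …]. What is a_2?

3

197 = 1·111 + 86   →  a_0 = 1
111 = 1·86 + 25   →  a_1 = 1
86 = 3·25 + 11   →  a_2 = 3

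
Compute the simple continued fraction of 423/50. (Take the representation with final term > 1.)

423 = 8*50 + 23
50 = 2*23 + 4
23 = 5*4 + 3
4 = 1*3 + 1
3 = 3*1 + 0  (stop)
So 423/50 = [8; 2, 5, 1, 3].

[8; 2, 5, 1, 3]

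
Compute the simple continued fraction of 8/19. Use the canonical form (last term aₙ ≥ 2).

[0; 2, 2, 1, 2]

8 = 0×19 + 8
19 = 2×8 + 3
8 = 2×3 + 2
3 = 1×2 + 1
2 = 2×1 + 0  (stop)
So 8/19 = [0; 2, 2, 1, 2].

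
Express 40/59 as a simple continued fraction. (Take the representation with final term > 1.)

[0; 1, 2, 9, 2]

40 = 0*59 + 40
59 = 1*40 + 19
40 = 2*19 + 2
19 = 9*2 + 1
2 = 2*1 + 0  (stop)
So 40/59 = [0; 1, 2, 9, 2].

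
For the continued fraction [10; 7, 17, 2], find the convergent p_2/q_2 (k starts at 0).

Using pₖ = aₖpₖ₋₁ + pₖ₋₂, qₖ = aₖqₖ₋₁ + qₖ₋₂ (with p₋₁=1, p₋₂=0, q₋₁=0, q₋₂=1):
  k=0: a=10, p=10, q=1
  k=1: a=7, p=71, q=7
  k=2: a=17, p=1217, q=120

1217/120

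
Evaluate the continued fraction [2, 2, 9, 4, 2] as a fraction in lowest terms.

433/175

Using pₖ = aₖpₖ₋₁ + pₖ₋₂ and qₖ = aₖqₖ₋₁ + qₖ₋₂:
  k=0: a=2, p=2, q=1
  k=1: a=2, p=5, q=2
  k=2: a=9, p=47, q=19
  k=3: a=4, p=193, q=78
  k=4: a=2, p=433, q=175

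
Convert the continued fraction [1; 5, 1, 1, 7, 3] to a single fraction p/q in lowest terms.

307/260

Fold from the inside: start with 3/1.
  7 + 1/3 = 22/3
  1 + 3/22 = 25/22
  1 + 22/25 = 47/25
  5 + 25/47 = 260/47
  1 + 47/260 = 307/260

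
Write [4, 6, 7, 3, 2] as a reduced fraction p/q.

1303/313

Fold from the inside: start with 2/1.
  3 + 1/2 = 7/2
  7 + 2/7 = 51/7
  6 + 7/51 = 313/51
  4 + 51/313 = 1303/313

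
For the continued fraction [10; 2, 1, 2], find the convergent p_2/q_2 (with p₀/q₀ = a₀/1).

31/3

Using pₖ = aₖpₖ₋₁ + pₖ₋₂, qₖ = aₖqₖ₋₁ + qₖ₋₂ (with p₋₁=1, p₋₂=0, q₋₁=0, q₋₂=1):
  k=0: a=10, p=10, q=1
  k=1: a=2, p=21, q=2
  k=2: a=1, p=31, q=3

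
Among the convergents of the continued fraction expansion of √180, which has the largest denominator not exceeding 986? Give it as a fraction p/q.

√180 = [13; 2, 2, 2, 26, …] (period length 4).
Convergents:
  p_0/q_0 = 13/1
  p_1/q_1 = 27/2
  p_2/q_2 = 67/5
  p_3/q_3 = 161/12
  p_4/q_4 = 4253/317
  p_5/q_5 = 8667/646
  p_6/q_6 = 21587/1609
q_5 = 646 ≤ 986 < 1609 = q_6, so the answer is 8667/646.

8667/646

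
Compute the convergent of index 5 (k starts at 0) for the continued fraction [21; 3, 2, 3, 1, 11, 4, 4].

Using pₖ = aₖpₖ₋₁ + pₖ₋₂, qₖ = aₖqₖ₋₁ + qₖ₋₂ (with p₋₁=1, p₋₂=0, q₋₁=0, q₋₂=1):
  k=0: a=21, p=21, q=1
  k=1: a=3, p=64, q=3
  k=2: a=2, p=149, q=7
  k=3: a=3, p=511, q=24
  k=4: a=1, p=660, q=31
  k=5: a=11, p=7771, q=365

7771/365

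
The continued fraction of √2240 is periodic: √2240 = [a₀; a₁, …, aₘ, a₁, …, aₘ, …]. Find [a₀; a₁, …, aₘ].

a₀ = ⌊√2240⌋ = 47.
With m₀=0, d₀=1 and mₖ₊₁ = dₖaₖ − mₖ, dₖ₊₁ = (n − mₖ₊₁²)/dₖ, aₖ₊₁ = ⌊(a₀+mₖ₊₁)/dₖ₊₁⌋:
  k=1: m=47, d=31, a=3
  k=2: m=46, d=4, a=23
  k=3: m=46, d=31, a=3
  k=4: m=47, d=1, a=94
d=1 and a=2a₀=94 at k=4, so the next step gives (m, d) = (47, 31) again — its k=1 value — and the period has length 4.

[47; 3, 23, 3, 94]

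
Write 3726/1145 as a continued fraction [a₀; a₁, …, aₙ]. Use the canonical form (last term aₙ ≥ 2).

3726 = 3×1145 + 291
1145 = 3×291 + 272
291 = 1×272 + 19
272 = 14×19 + 6
19 = 3×6 + 1
6 = 6×1 + 0  (stop)
So 3726/1145 = [3; 3, 1, 14, 3, 6].

[3; 3, 1, 14, 3, 6]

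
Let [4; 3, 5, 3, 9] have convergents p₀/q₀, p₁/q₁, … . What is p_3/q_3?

Using pₖ = aₖpₖ₋₁ + pₖ₋₂, qₖ = aₖqₖ₋₁ + qₖ₋₂ (with p₋₁=1, p₋₂=0, q₋₁=0, q₋₂=1):
  k=0: a=4, p=4, q=1
  k=1: a=3, p=13, q=3
  k=2: a=5, p=69, q=16
  k=3: a=3, p=220, q=51

220/51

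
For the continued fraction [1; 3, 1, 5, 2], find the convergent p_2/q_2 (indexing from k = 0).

5/4

Using pₖ = aₖpₖ₋₁ + pₖ₋₂, qₖ = aₖqₖ₋₁ + qₖ₋₂ (with p₋₁=1, p₋₂=0, q₋₁=0, q₋₂=1):
  k=0: a=1, p=1, q=1
  k=1: a=3, p=4, q=3
  k=2: a=1, p=5, q=4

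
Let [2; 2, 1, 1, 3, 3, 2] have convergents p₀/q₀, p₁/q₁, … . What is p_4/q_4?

43/18

Using pₖ = aₖpₖ₋₁ + pₖ₋₂, qₖ = aₖqₖ₋₁ + qₖ₋₂ (with p₋₁=1, p₋₂=0, q₋₁=0, q₋₂=1):
  k=0: a=2, p=2, q=1
  k=1: a=2, p=5, q=2
  k=2: a=1, p=7, q=3
  k=3: a=1, p=12, q=5
  k=4: a=3, p=43, q=18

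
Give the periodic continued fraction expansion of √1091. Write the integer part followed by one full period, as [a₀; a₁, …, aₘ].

a₀ = ⌊√1091⌋ = 33.
With m₀=0, d₀=1 and mₖ₊₁ = dₖaₖ − mₖ, dₖ₊₁ = (n − mₖ₊₁²)/dₖ, aₖ₊₁ = ⌊(a₀+mₖ₊₁)/dₖ₊₁⌋:
  k=1: m=33, d=2, a=33
  k=2: m=33, d=1, a=66
d=1 and a=2a₀=66 at k=2, so the next step gives (m, d) = (33, 2) again — its k=1 value — and the period has length 2.

[33; 33, 66]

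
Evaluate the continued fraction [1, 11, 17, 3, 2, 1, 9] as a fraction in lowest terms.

20233/18555

Fold from the inside: start with 9/1.
  1 + 1/9 = 10/9
  2 + 9/10 = 29/10
  3 + 10/29 = 97/29
  17 + 29/97 = 1678/97
  11 + 97/1678 = 18555/1678
  1 + 1678/18555 = 20233/18555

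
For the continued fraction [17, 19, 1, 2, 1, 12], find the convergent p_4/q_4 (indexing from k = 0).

Using pₖ = aₖpₖ₋₁ + pₖ₋₂, qₖ = aₖqₖ₋₁ + qₖ₋₂ (with p₋₁=1, p₋₂=0, q₋₁=0, q₋₂=1):
  k=0: a=17, p=17, q=1
  k=1: a=19, p=324, q=19
  k=2: a=1, p=341, q=20
  k=3: a=2, p=1006, q=59
  k=4: a=1, p=1347, q=79

1347/79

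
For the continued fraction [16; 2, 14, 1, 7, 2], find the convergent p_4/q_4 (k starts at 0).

Using pₖ = aₖpₖ₋₁ + pₖ₋₂, qₖ = aₖqₖ₋₁ + qₖ₋₂ (with p₋₁=1, p₋₂=0, q₋₁=0, q₋₂=1):
  k=0: a=16, p=16, q=1
  k=1: a=2, p=33, q=2
  k=2: a=14, p=478, q=29
  k=3: a=1, p=511, q=31
  k=4: a=7, p=4055, q=246

4055/246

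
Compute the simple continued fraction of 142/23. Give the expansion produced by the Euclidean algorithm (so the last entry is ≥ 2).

142 = 6*23 + 4
23 = 5*4 + 3
4 = 1*3 + 1
3 = 3*1 + 0  (stop)
So 142/23 = [6; 5, 1, 3].

[6; 5, 1, 3]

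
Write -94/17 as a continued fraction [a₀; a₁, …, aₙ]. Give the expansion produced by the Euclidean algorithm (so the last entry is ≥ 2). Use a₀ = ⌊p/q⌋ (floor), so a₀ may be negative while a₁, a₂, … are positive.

[-6; 2, 8]

-94 = -6*17 + 8
17 = 2*8 + 1
8 = 8*1 + 0  (stop)
So -94/17 = [-6; 2, 8].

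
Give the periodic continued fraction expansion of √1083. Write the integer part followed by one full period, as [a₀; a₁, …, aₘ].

a₀ = ⌊√1083⌋ = 32.
With m₀=0, d₀=1 and mₖ₊₁ = dₖaₖ − mₖ, dₖ₊₁ = (n − mₖ₊₁²)/dₖ, aₖ₊₁ = ⌊(a₀+mₖ₊₁)/dₖ₊₁⌋:
  k=1: m=32, d=59, a=1
  k=2: m=27, d=6, a=9
  k=3: m=27, d=59, a=1
  k=4: m=32, d=1, a=64
d=1 and a=2a₀=64 at k=4, so the next step gives (m, d) = (32, 59) again — its k=1 value — and the period has length 4.

[32; 1, 9, 1, 64]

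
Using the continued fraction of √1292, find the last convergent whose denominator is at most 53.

647/18

√1292 = [35; 1, 16, 1, 70, …] (period length 4).
Convergents:
  p_0/q_0 = 35/1
  p_1/q_1 = 36/1
  p_2/q_2 = 611/17
  p_3/q_3 = 647/18
  p_4/q_4 = 45901/1277
q_3 = 18 ≤ 53 < 1277 = q_4, so the answer is 647/18.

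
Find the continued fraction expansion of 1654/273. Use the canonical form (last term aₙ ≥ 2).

[6; 17, 16]

1654 = 6·273 + 16
273 = 17·16 + 1
16 = 16·1 + 0  (stop)
So 1654/273 = [6; 17, 16].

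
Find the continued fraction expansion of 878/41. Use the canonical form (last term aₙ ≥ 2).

[21; 2, 2, 2, 3]

878 = 21·41 + 17
41 = 2·17 + 7
17 = 2·7 + 3
7 = 2·3 + 1
3 = 3·1 + 0  (stop)
So 878/41 = [21; 2, 2, 2, 3].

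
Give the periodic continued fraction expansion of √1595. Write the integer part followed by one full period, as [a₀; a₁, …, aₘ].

[39; 1, 14, 1, 78]

a₀ = ⌊√1595⌋ = 39.
With m₀=0, d₀=1 and mₖ₊₁ = dₖaₖ − mₖ, dₖ₊₁ = (n − mₖ₊₁²)/dₖ, aₖ₊₁ = ⌊(a₀+mₖ₊₁)/dₖ₊₁⌋:
  k=1: m=39, d=74, a=1
  k=2: m=35, d=5, a=14
  k=3: m=35, d=74, a=1
  k=4: m=39, d=1, a=78
d=1 and a=2a₀=78 at k=4, so the next step gives (m, d) = (39, 74) again — its k=1 value — and the period has length 4.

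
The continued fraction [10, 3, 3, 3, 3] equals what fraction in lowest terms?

Fold from the inside: start with 3/1.
  3 + 1/3 = 10/3
  3 + 3/10 = 33/10
  3 + 10/33 = 109/33
  10 + 33/109 = 1123/109

1123/109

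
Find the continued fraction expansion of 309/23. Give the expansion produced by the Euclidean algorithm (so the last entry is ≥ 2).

[13; 2, 3, 3]

309 = 13*23 + 10
23 = 2*10 + 3
10 = 3*3 + 1
3 = 3*1 + 0  (stop)
So 309/23 = [13; 2, 3, 3].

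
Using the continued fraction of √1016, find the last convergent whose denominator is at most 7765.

130049/4080

√1016 = [31; 1, 6, 1, 62, …] (period length 4).
Convergents:
  p_0/q_0 = 31/1
  p_1/q_1 = 32/1
  p_2/q_2 = 223/7
  p_3/q_3 = 255/8
  p_4/q_4 = 16033/503
  p_5/q_5 = 16288/511
  p_6/q_6 = 113761/3569
  p_7/q_7 = 130049/4080
  p_8/q_8 = 8176799/256529
q_7 = 4080 ≤ 7765 < 256529 = q_8, so the answer is 130049/4080.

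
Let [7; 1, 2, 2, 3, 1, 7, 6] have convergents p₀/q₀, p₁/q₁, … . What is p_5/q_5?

239/31

Using pₖ = aₖpₖ₋₁ + pₖ₋₂, qₖ = aₖqₖ₋₁ + qₖ₋₂ (with p₋₁=1, p₋₂=0, q₋₁=0, q₋₂=1):
  k=0: a=7, p=7, q=1
  k=1: a=1, p=8, q=1
  k=2: a=2, p=23, q=3
  k=3: a=2, p=54, q=7
  k=4: a=3, p=185, q=24
  k=5: a=1, p=239, q=31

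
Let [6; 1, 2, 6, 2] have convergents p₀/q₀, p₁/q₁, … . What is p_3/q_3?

127/19

Using pₖ = aₖpₖ₋₁ + pₖ₋₂, qₖ = aₖqₖ₋₁ + qₖ₋₂ (with p₋₁=1, p₋₂=0, q₋₁=0, q₋₂=1):
  k=0: a=6, p=6, q=1
  k=1: a=1, p=7, q=1
  k=2: a=2, p=20, q=3
  k=3: a=6, p=127, q=19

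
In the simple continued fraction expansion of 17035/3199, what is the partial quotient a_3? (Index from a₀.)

6

17035 = 5·3199 + 1040   →  a_0 = 5
3199 = 3·1040 + 79   →  a_1 = 3
1040 = 13·79 + 13   →  a_2 = 13
79 = 6·13 + 1   →  a_3 = 6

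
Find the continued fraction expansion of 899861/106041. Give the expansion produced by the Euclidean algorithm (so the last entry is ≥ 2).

899861 = 8×106041 + 51533
106041 = 2×51533 + 2975
51533 = 17×2975 + 958
2975 = 3×958 + 101
958 = 9×101 + 49
101 = 2×49 + 3
49 = 16×3 + 1
3 = 3×1 + 0  (stop)
So 899861/106041 = [8; 2, 17, 3, 9, 2, 16, 3].

[8; 2, 17, 3, 9, 2, 16, 3]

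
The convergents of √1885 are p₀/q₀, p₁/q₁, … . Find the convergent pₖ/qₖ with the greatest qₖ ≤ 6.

√1885 = [43; 2, 2, 2, 86, …] (period length 4).
Convergents:
  p_0/q_0 = 43/1
  p_1/q_1 = 87/2
  p_2/q_2 = 217/5
  p_3/q_3 = 521/12
q_2 = 5 ≤ 6 < 12 = q_3, so the answer is 217/5.

217/5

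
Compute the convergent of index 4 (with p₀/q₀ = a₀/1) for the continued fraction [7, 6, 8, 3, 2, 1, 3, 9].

2543/355

Using pₖ = aₖpₖ₋₁ + pₖ₋₂, qₖ = aₖqₖ₋₁ + qₖ₋₂ (with p₋₁=1, p₋₂=0, q₋₁=0, q₋₂=1):
  k=0: a=7, p=7, q=1
  k=1: a=6, p=43, q=6
  k=2: a=8, p=351, q=49
  k=3: a=3, p=1096, q=153
  k=4: a=2, p=2543, q=355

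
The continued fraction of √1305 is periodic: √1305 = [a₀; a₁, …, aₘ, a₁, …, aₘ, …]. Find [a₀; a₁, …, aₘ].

a₀ = ⌊√1305⌋ = 36.
With m₀=0, d₀=1 and mₖ₊₁ = dₖaₖ − mₖ, dₖ₊₁ = (n − mₖ₊₁²)/dₖ, aₖ₊₁ = ⌊(a₀+mₖ₊₁)/dₖ₊₁⌋:
  k=1: m=36, d=9, a=8
  k=2: m=36, d=1, a=72
d=1 and a=2a₀=72 at k=2, so the next step gives (m, d) = (36, 9) again — its k=1 value — and the period has length 2.

[36; 8, 72]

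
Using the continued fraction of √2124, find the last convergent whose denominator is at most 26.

1060/23

√2124 = [46; 11, 1, 1, 22, 1, 1, 11, 92, …] (period length 8).
Convergents:
  p_0/q_0 = 46/1
  p_1/q_1 = 507/11
  p_2/q_2 = 553/12
  p_3/q_3 = 1060/23
  p_4/q_4 = 23873/518
q_3 = 23 ≤ 26 < 518 = q_4, so the answer is 1060/23.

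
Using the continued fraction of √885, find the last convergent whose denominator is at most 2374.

√885 = [29; 1, 2, 1, 58, …] (period length 4).
Convergents:
  p_0/q_0 = 29/1
  p_1/q_1 = 30/1
  p_2/q_2 = 89/3
  p_3/q_3 = 119/4
  p_4/q_4 = 6991/235
  p_5/q_5 = 7110/239
  p_6/q_6 = 21211/713
  p_7/q_7 = 28321/952
  p_8/q_8 = 1663829/55929
q_7 = 952 ≤ 2374 < 55929 = q_8, so the answer is 28321/952.

28321/952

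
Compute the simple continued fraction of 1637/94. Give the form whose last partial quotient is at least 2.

1637 = 17*94 + 39
94 = 2*39 + 16
39 = 2*16 + 7
16 = 2*7 + 2
7 = 3*2 + 1
2 = 2*1 + 0  (stop)
So 1637/94 = [17; 2, 2, 2, 3, 2].

[17; 2, 2, 2, 3, 2]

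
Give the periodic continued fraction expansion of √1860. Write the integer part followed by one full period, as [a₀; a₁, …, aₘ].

a₀ = ⌊√1860⌋ = 43.
With m₀=0, d₀=1 and mₖ₊₁ = dₖaₖ − mₖ, dₖ₊₁ = (n − mₖ₊₁²)/dₖ, aₖ₊₁ = ⌊(a₀+mₖ₊₁)/dₖ₊₁⌋:
  k=1: m=43, d=11, a=7
  k=2: m=34, d=64, a=1
  k=3: m=30, d=15, a=4
  k=4: m=30, d=64, a=1
  k=5: m=34, d=11, a=7
  k=6: m=43, d=1, a=86
d=1 and a=2a₀=86 at k=6, so the next step gives (m, d) = (43, 11) again — its k=1 value — and the period has length 6.

[43; 7, 1, 4, 1, 7, 86]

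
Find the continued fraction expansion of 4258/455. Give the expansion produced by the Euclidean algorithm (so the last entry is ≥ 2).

[9; 2, 1, 3, 1, 3, 1, 6]

4258 = 9×455 + 163
455 = 2×163 + 129
163 = 1×129 + 34
129 = 3×34 + 27
34 = 1×27 + 7
27 = 3×7 + 6
7 = 1×6 + 1
6 = 6×1 + 0  (stop)
So 4258/455 = [9; 2, 1, 3, 1, 3, 1, 6].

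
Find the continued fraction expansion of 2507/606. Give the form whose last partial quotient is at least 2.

2507 = 4*606 + 83
606 = 7*83 + 25
83 = 3*25 + 8
25 = 3*8 + 1
8 = 8*1 + 0  (stop)
So 2507/606 = [4; 7, 3, 3, 8].

[4; 7, 3, 3, 8]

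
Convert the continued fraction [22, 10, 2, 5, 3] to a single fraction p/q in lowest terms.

8087/366

Fold from the inside: start with 3/1.
  5 + 1/3 = 16/3
  2 + 3/16 = 35/16
  10 + 16/35 = 366/35
  22 + 35/366 = 8087/366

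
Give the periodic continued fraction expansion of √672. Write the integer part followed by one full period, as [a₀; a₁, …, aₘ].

a₀ = ⌊√672⌋ = 25.

[25; 1, 11, 1, 50]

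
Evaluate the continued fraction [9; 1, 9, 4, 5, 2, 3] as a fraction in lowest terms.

16121/1628

Using pₖ = aₖpₖ₋₁ + pₖ₋₂ and qₖ = aₖqₖ₋₁ + qₖ₋₂:
  k=0: a=9, p=9, q=1
  k=1: a=1, p=10, q=1
  k=2: a=9, p=99, q=10
  k=3: a=4, p=406, q=41
  k=4: a=5, p=2129, q=215
  k=5: a=2, p=4664, q=471
  k=6: a=3, p=16121, q=1628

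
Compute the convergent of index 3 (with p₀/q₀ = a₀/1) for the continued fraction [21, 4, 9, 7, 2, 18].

5587/263

Using pₖ = aₖpₖ₋₁ + pₖ₋₂, qₖ = aₖqₖ₋₁ + qₖ₋₂ (with p₋₁=1, p₋₂=0, q₋₁=0, q₋₂=1):
  k=0: a=21, p=21, q=1
  k=1: a=4, p=85, q=4
  k=2: a=9, p=786, q=37
  k=3: a=7, p=5587, q=263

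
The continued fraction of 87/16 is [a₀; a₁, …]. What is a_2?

87 = 5·16 + 7   →  a_0 = 5
16 = 2·7 + 2   →  a_1 = 2
7 = 3·2 + 1   →  a_2 = 3

3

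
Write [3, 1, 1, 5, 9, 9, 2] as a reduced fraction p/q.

6880/1941

Using pₖ = aₖpₖ₋₁ + pₖ₋₂ and qₖ = aₖqₖ₋₁ + qₖ₋₂:
  k=0: a=3, p=3, q=1
  k=1: a=1, p=4, q=1
  k=2: a=1, p=7, q=2
  k=3: a=5, p=39, q=11
  k=4: a=9, p=358, q=101
  k=5: a=9, p=3261, q=920
  k=6: a=2, p=6880, q=1941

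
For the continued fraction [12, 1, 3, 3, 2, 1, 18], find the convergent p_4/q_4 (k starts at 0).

Using pₖ = aₖpₖ₋₁ + pₖ₋₂, qₖ = aₖqₖ₋₁ + qₖ₋₂ (with p₋₁=1, p₋₂=0, q₋₁=0, q₋₂=1):
  k=0: a=12, p=12, q=1
  k=1: a=1, p=13, q=1
  k=2: a=3, p=51, q=4
  k=3: a=3, p=166, q=13
  k=4: a=2, p=383, q=30

383/30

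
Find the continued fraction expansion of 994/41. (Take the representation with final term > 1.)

994 = 24×41 + 10
41 = 4×10 + 1
10 = 10×1 + 0  (stop)
So 994/41 = [24; 4, 10].

[24; 4, 10]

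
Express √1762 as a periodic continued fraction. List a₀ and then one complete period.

[41; 1, 40, 1, 82]

a₀ = ⌊√1762⌋ = 41.
With m₀=0, d₀=1 and mₖ₊₁ = dₖaₖ − mₖ, dₖ₊₁ = (n − mₖ₊₁²)/dₖ, aₖ₊₁ = ⌊(a₀+mₖ₊₁)/dₖ₊₁⌋:
  k=1: m=41, d=81, a=1
  k=2: m=40, d=2, a=40
  k=3: m=40, d=81, a=1
  k=4: m=41, d=1, a=82
d=1 and a=2a₀=82 at k=4, so the next step gives (m, d) = (41, 81) again — its k=1 value — and the period has length 4.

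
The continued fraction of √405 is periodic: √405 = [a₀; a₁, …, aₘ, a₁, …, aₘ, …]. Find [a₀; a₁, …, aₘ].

[20; 8, 40]

a₀ = ⌊√405⌋ = 20.
With m₀=0, d₀=1 and mₖ₊₁ = dₖaₖ − mₖ, dₖ₊₁ = (n − mₖ₊₁²)/dₖ, aₖ₊₁ = ⌊(a₀+mₖ₊₁)/dₖ₊₁⌋:
  k=1: m=20, d=5, a=8
  k=2: m=20, d=1, a=40
d=1 and a=2a₀=40 at k=2, so the next step gives (m, d) = (20, 5) again — its k=1 value — and the period has length 2.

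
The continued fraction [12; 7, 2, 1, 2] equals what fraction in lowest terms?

716/59

Using pₖ = aₖpₖ₋₁ + pₖ₋₂ and qₖ = aₖqₖ₋₁ + qₖ₋₂:
  k=0: a=12, p=12, q=1
  k=1: a=7, p=85, q=7
  k=2: a=2, p=182, q=15
  k=3: a=1, p=267, q=22
  k=4: a=2, p=716, q=59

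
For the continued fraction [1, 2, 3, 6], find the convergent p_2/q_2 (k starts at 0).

10/7

Using pₖ = aₖpₖ₋₁ + pₖ₋₂, qₖ = aₖqₖ₋₁ + qₖ₋₂ (with p₋₁=1, p₋₂=0, q₋₁=0, q₋₂=1):
  k=0: a=1, p=1, q=1
  k=1: a=2, p=3, q=2
  k=2: a=3, p=10, q=7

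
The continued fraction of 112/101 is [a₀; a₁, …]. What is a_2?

112 = 1·101 + 11   →  a_0 = 1
101 = 9·11 + 2   →  a_1 = 9
11 = 5·2 + 1   →  a_2 = 5

5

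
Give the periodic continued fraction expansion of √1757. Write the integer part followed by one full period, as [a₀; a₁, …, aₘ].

a₀ = ⌊√1757⌋ = 41.
With m₀=0, d₀=1 and mₖ₊₁ = dₖaₖ − mₖ, dₖ₊₁ = (n − mₖ₊₁²)/dₖ, aₖ₊₁ = ⌊(a₀+mₖ₊₁)/dₖ₊₁⌋:
  k=1: m=41, d=76, a=1
  k=2: m=35, d=7, a=10
  k=3: m=35, d=76, a=1
  k=4: m=41, d=1, a=82
d=1 and a=2a₀=82 at k=4, so the next step gives (m, d) = (41, 76) again — its k=1 value — and the period has length 4.

[41; 1, 10, 1, 82]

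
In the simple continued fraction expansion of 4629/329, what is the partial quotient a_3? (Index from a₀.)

3

4629 = 14·329 + 23   →  a_0 = 14
329 = 14·23 + 7   →  a_1 = 14
23 = 3·7 + 2   →  a_2 = 3
7 = 3·2 + 1   →  a_3 = 3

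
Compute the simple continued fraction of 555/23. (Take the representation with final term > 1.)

555 = 24*23 + 3
23 = 7*3 + 2
3 = 1*2 + 1
2 = 2*1 + 0  (stop)
So 555/23 = [24; 7, 1, 2].

[24; 7, 1, 2]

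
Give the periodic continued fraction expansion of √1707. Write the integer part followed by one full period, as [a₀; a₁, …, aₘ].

[41; 3, 6, 41, 6, 3, 82]

a₀ = ⌊√1707⌋ = 41.
With m₀=0, d₀=1 and mₖ₊₁ = dₖaₖ − mₖ, dₖ₊₁ = (n − mₖ₊₁²)/dₖ, aₖ₊₁ = ⌊(a₀+mₖ₊₁)/dₖ₊₁⌋:
  k=1: m=41, d=26, a=3
  k=2: m=37, d=13, a=6
  k=3: m=41, d=2, a=41
  k=4: m=41, d=13, a=6
  k=5: m=37, d=26, a=3
  k=6: m=41, d=1, a=82
d=1 and a=2a₀=82 at k=6, so the next step gives (m, d) = (41, 26) again — its k=1 value — and the period has length 6.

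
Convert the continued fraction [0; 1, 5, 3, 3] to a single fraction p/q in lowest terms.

53/63

Using pₖ = aₖpₖ₋₁ + pₖ₋₂ and qₖ = aₖqₖ₋₁ + qₖ₋₂:
  k=0: a=0, p=0, q=1
  k=1: a=1, p=1, q=1
  k=2: a=5, p=5, q=6
  k=3: a=3, p=16, q=19
  k=4: a=3, p=53, q=63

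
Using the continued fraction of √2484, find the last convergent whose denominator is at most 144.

√2484 = [49; 1, 5, 4, 5, 1, 98, …] (period length 6).
Convergents:
  p_0/q_0 = 49/1
  p_1/q_1 = 50/1
  p_2/q_2 = 299/6
  p_3/q_3 = 1246/25
  p_4/q_4 = 6529/131
  p_5/q_5 = 7775/156
q_4 = 131 ≤ 144 < 156 = q_5, so the answer is 6529/131.

6529/131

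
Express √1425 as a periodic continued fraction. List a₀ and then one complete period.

a₀ = ⌊√1425⌋ = 37.
With m₀=0, d₀=1 and mₖ₊₁ = dₖaₖ − mₖ, dₖ₊₁ = (n − mₖ₊₁²)/dₖ, aₖ₊₁ = ⌊(a₀+mₖ₊₁)/dₖ₊₁⌋:
  k=1: m=37, d=56, a=1
  k=2: m=19, d=19, a=2
  k=3: m=19, d=56, a=1
  k=4: m=37, d=1, a=74
d=1 and a=2a₀=74 at k=4, so the next step gives (m, d) = (37, 56) again — its k=1 value — and the period has length 4.

[37; 1, 2, 1, 74]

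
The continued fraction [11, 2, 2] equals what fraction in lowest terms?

Fold from the inside: start with 2/1.
  2 + 1/2 = 5/2
  11 + 2/5 = 57/5

57/5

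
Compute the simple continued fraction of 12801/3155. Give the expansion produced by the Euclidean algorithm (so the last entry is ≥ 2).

12801 = 4×3155 + 181
3155 = 17×181 + 78
181 = 2×78 + 25
78 = 3×25 + 3
25 = 8×3 + 1
3 = 3×1 + 0  (stop)
So 12801/3155 = [4; 17, 2, 3, 8, 3].

[4; 17, 2, 3, 8, 3]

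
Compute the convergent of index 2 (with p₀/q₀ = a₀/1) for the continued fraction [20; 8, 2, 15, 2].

342/17

Using pₖ = aₖpₖ₋₁ + pₖ₋₂, qₖ = aₖqₖ₋₁ + qₖ₋₂ (with p₋₁=1, p₋₂=0, q₋₁=0, q₋₂=1):
  k=0: a=20, p=20, q=1
  k=1: a=8, p=161, q=8
  k=2: a=2, p=342, q=17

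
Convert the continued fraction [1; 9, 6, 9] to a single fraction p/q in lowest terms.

Fold from the inside: start with 9/1.
  6 + 1/9 = 55/9
  9 + 9/55 = 504/55
  1 + 55/504 = 559/504

559/504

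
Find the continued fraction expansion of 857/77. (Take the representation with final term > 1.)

857 = 11×77 + 10
77 = 7×10 + 7
10 = 1×7 + 3
7 = 2×3 + 1
3 = 3×1 + 0  (stop)
So 857/77 = [11; 7, 1, 2, 3].

[11; 7, 1, 2, 3]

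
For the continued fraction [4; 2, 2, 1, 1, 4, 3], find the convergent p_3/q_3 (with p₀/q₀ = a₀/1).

31/7

Using pₖ = aₖpₖ₋₁ + pₖ₋₂, qₖ = aₖqₖ₋₁ + qₖ₋₂ (with p₋₁=1, p₋₂=0, q₋₁=0, q₋₂=1):
  k=0: a=4, p=4, q=1
  k=1: a=2, p=9, q=2
  k=2: a=2, p=22, q=5
  k=3: a=1, p=31, q=7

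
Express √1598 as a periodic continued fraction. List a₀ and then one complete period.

a₀ = ⌊√1598⌋ = 39.
With m₀=0, d₀=1 and mₖ₊₁ = dₖaₖ − mₖ, dₖ₊₁ = (n − mₖ₊₁²)/dₖ, aₖ₊₁ = ⌊(a₀+mₖ₊₁)/dₖ₊₁⌋:
  k=1: m=39, d=77, a=1
  k=2: m=38, d=2, a=38
  k=3: m=38, d=77, a=1
  k=4: m=39, d=1, a=78
d=1 and a=2a₀=78 at k=4, so the next step gives (m, d) = (39, 77) again — its k=1 value — and the period has length 4.

[39; 1, 38, 1, 78]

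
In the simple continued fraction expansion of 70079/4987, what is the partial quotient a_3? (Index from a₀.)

70079 = 14·4987 + 261   →  a_0 = 14
4987 = 19·261 + 28   →  a_1 = 19
261 = 9·28 + 9   →  a_2 = 9
28 = 3·9 + 1   →  a_3 = 3

3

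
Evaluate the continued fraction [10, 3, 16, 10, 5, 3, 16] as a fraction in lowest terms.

Using pₖ = aₖpₖ₋₁ + pₖ₋₂ and qₖ = aₖqₖ₋₁ + qₖ₋₂:
  k=0: a=10, p=10, q=1
  k=1: a=3, p=31, q=3
  k=2: a=16, p=506, q=49
  k=3: a=10, p=5091, q=493
  k=4: a=5, p=25961, q=2514
  k=5: a=3, p=82974, q=8035
  k=6: a=16, p=1353545, q=131074

1353545/131074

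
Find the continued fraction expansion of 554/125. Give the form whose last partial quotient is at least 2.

554 = 4*125 + 54
125 = 2*54 + 17
54 = 3*17 + 3
17 = 5*3 + 2
3 = 1*2 + 1
2 = 2*1 + 0  (stop)
So 554/125 = [4; 2, 3, 5, 1, 2].

[4; 2, 3, 5, 1, 2]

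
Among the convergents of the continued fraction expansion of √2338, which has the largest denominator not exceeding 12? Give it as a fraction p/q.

√2338 = [48; 2, 1, 5, 48, 5, 1, 2, 96, …] (period length 8).
Convergents:
  p_0/q_0 = 48/1
  p_1/q_1 = 97/2
  p_2/q_2 = 145/3
  p_3/q_3 = 822/17
q_2 = 3 ≤ 12 < 17 = q_3, so the answer is 145/3.

145/3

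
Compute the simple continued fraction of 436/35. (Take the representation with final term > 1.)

[12; 2, 5, 3]

436 = 12×35 + 16
35 = 2×16 + 3
16 = 5×3 + 1
3 = 3×1 + 0  (stop)
So 436/35 = [12; 2, 5, 3].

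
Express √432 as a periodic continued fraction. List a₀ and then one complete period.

a₀ = ⌊√432⌋ = 20.
With m₀=0, d₀=1 and mₖ₊₁ = dₖaₖ − mₖ, dₖ₊₁ = (n − mₖ₊₁²)/dₖ, aₖ₊₁ = ⌊(a₀+mₖ₊₁)/dₖ₊₁⌋:
  k=1: m=20, d=32, a=1
  k=2: m=12, d=9, a=3
  k=3: m=15, d=23, a=1
  k=4: m=8, d=16, a=1
  k=5: m=8, d=23, a=1
  k=6: m=15, d=9, a=3
  k=7: m=12, d=32, a=1
  k=8: m=20, d=1, a=40
d=1 and a=2a₀=40 at k=8, so the next step gives (m, d) = (20, 32) again — its k=1 value — and the period has length 8.

[20; 1, 3, 1, 1, 1, 3, 1, 40]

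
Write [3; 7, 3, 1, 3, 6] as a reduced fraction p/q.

2143/683

Fold from the inside: start with 6/1.
  3 + 1/6 = 19/6
  1 + 6/19 = 25/19
  3 + 19/25 = 94/25
  7 + 25/94 = 683/94
  3 + 94/683 = 2143/683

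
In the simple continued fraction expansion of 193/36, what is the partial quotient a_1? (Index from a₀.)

193 = 5·36 + 13   →  a_0 = 5
36 = 2·13 + 10   →  a_1 = 2

2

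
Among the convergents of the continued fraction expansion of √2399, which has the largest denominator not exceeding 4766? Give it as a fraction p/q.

232751/4752

√2399 = [48; 1, 47, 1, 96, …] (period length 4).
Convergents:
  p_0/q_0 = 48/1
  p_1/q_1 = 49/1
  p_2/q_2 = 2351/48
  p_3/q_3 = 2400/49
  p_4/q_4 = 232751/4752
  p_5/q_5 = 235151/4801
q_4 = 4752 ≤ 4766 < 4801 = q_5, so the answer is 232751/4752.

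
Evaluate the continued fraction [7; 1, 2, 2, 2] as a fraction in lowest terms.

Fold from the inside: start with 2/1.
  2 + 1/2 = 5/2
  2 + 2/5 = 12/5
  1 + 5/12 = 17/12
  7 + 12/17 = 131/17

131/17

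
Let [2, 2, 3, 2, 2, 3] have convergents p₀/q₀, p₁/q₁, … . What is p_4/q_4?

Using pₖ = aₖpₖ₋₁ + pₖ₋₂, qₖ = aₖqₖ₋₁ + qₖ₋₂ (with p₋₁=1, p₋₂=0, q₋₁=0, q₋₂=1):
  k=0: a=2, p=2, q=1
  k=1: a=2, p=5, q=2
  k=2: a=3, p=17, q=7
  k=3: a=2, p=39, q=16
  k=4: a=2, p=95, q=39

95/39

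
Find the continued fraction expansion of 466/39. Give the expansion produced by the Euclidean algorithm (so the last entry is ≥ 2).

466 = 11·39 + 37
39 = 1·37 + 2
37 = 18·2 + 1
2 = 2·1 + 0  (stop)
So 466/39 = [11; 1, 18, 2].

[11; 1, 18, 2]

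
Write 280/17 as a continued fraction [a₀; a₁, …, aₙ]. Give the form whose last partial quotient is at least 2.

[16; 2, 8]

280 = 16·17 + 8
17 = 2·8 + 1
8 = 8·1 + 0  (stop)
So 280/17 = [16; 2, 8].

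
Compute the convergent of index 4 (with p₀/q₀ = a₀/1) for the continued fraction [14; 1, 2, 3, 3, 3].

485/33

Using pₖ = aₖpₖ₋₁ + pₖ₋₂, qₖ = aₖqₖ₋₁ + qₖ₋₂ (with p₋₁=1, p₋₂=0, q₋₁=0, q₋₂=1):
  k=0: a=14, p=14, q=1
  k=1: a=1, p=15, q=1
  k=2: a=2, p=44, q=3
  k=3: a=3, p=147, q=10
  k=4: a=3, p=485, q=33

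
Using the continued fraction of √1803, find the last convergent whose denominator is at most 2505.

√1803 = [42; 2, 6, 28, 6, 2, 84, …] (period length 6).
Convergents:
  p_0/q_0 = 42/1
  p_1/q_1 = 85/2
  p_2/q_2 = 552/13
  p_3/q_3 = 15541/366
  p_4/q_4 = 93798/2209
  p_5/q_5 = 203137/4784
q_4 = 2209 ≤ 2505 < 4784 = q_5, so the answer is 93798/2209.

93798/2209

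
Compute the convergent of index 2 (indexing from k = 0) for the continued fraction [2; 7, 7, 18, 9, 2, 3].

107/50

Using pₖ = aₖpₖ₋₁ + pₖ₋₂, qₖ = aₖqₖ₋₁ + qₖ₋₂ (with p₋₁=1, p₋₂=0, q₋₁=0, q₋₂=1):
  k=0: a=2, p=2, q=1
  k=1: a=7, p=15, q=7
  k=2: a=7, p=107, q=50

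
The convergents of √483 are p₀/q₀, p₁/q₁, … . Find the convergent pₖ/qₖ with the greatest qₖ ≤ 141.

967/44

√483 = [21; 1, 42, …] (period length 2).
Convergents:
  p_0/q_0 = 21/1
  p_1/q_1 = 22/1
  p_2/q_2 = 945/43
  p_3/q_3 = 967/44
  p_4/q_4 = 41559/1891
q_3 = 44 ≤ 141 < 1891 = q_4, so the answer is 967/44.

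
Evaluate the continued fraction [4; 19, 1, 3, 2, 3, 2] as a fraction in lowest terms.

5687/1404

Fold from the inside: start with 2/1.
  3 + 1/2 = 7/2
  2 + 2/7 = 16/7
  3 + 7/16 = 55/16
  1 + 16/55 = 71/55
  19 + 55/71 = 1404/71
  4 + 71/1404 = 5687/1404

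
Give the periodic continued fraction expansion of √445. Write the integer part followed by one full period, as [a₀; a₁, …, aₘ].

a₀ = ⌊√445⌋ = 21.
With m₀=0, d₀=1 and mₖ₊₁ = dₖaₖ − mₖ, dₖ₊₁ = (n − mₖ₊₁²)/dₖ, aₖ₊₁ = ⌊(a₀+mₖ₊₁)/dₖ₊₁⌋:
  k=1: m=21, d=4, a=10
  k=2: m=19, d=21, a=1
  k=3: m=2, d=21, a=1
  k=4: m=19, d=4, a=10
  k=5: m=21, d=1, a=42
d=1 and a=2a₀=42 at k=5, so the next step gives (m, d) = (21, 4) again — its k=1 value — and the period has length 5.

[21; 10, 1, 1, 10, 42]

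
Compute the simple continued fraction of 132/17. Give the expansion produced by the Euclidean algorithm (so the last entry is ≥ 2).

[7; 1, 3, 4]

132 = 7*17 + 13
17 = 1*13 + 4
13 = 3*4 + 1
4 = 4*1 + 0  (stop)
So 132/17 = [7; 1, 3, 4].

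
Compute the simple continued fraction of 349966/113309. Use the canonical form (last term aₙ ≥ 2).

[3; 11, 3, 2, 17, 16, 2, 2]

349966 = 3·113309 + 10039
113309 = 11·10039 + 2880
10039 = 3·2880 + 1399
2880 = 2·1399 + 82
1399 = 17·82 + 5
82 = 16·5 + 2
5 = 2·2 + 1
2 = 2·1 + 0  (stop)
So 349966/113309 = [3; 11, 3, 2, 17, 16, 2, 2].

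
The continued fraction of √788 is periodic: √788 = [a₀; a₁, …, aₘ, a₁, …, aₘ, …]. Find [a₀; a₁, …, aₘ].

[28; 14, 56]

a₀ = ⌊√788⌋ = 28.
With m₀=0, d₀=1 and mₖ₊₁ = dₖaₖ − mₖ, dₖ₊₁ = (n − mₖ₊₁²)/dₖ, aₖ₊₁ = ⌊(a₀+mₖ₊₁)/dₖ₊₁⌋:
  k=1: m=28, d=4, a=14
  k=2: m=28, d=1, a=56
d=1 and a=2a₀=56 at k=2, so the next step gives (m, d) = (28, 4) again — its k=1 value — and the period has length 2.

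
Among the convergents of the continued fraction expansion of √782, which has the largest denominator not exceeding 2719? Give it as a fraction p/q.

√782 = [27; 1, 26, 1, 54, …] (period length 4).
Convergents:
  p_0/q_0 = 27/1
  p_1/q_1 = 28/1
  p_2/q_2 = 755/27
  p_3/q_3 = 783/28
  p_4/q_4 = 43037/1539
  p_5/q_5 = 43820/1567
  p_6/q_6 = 1182357/42281
q_5 = 1567 ≤ 2719 < 42281 = q_6, so the answer is 43820/1567.

43820/1567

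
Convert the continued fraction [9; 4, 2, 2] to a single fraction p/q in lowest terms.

203/22

Using pₖ = aₖpₖ₋₁ + pₖ₋₂ and qₖ = aₖqₖ₋₁ + qₖ₋₂:
  k=0: a=9, p=9, q=1
  k=1: a=4, p=37, q=4
  k=2: a=2, p=83, q=9
  k=3: a=2, p=203, q=22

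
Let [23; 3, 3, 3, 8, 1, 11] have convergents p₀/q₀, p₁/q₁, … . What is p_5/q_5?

7154/307

Using pₖ = aₖpₖ₋₁ + pₖ₋₂, qₖ = aₖqₖ₋₁ + qₖ₋₂ (with p₋₁=1, p₋₂=0, q₋₁=0, q₋₂=1):
  k=0: a=23, p=23, q=1
  k=1: a=3, p=70, q=3
  k=2: a=3, p=233, q=10
  k=3: a=3, p=769, q=33
  k=4: a=8, p=6385, q=274
  k=5: a=1, p=7154, q=307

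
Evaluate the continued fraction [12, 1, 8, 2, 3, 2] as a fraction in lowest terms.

1947/151

Using pₖ = aₖpₖ₋₁ + pₖ₋₂ and qₖ = aₖqₖ₋₁ + qₖ₋₂:
  k=0: a=12, p=12, q=1
  k=1: a=1, p=13, q=1
  k=2: a=8, p=116, q=9
  k=3: a=2, p=245, q=19
  k=4: a=3, p=851, q=66
  k=5: a=2, p=1947, q=151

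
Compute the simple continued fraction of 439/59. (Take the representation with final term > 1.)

[7; 2, 3, 1, 2, 2]

439 = 7·59 + 26
59 = 2·26 + 7
26 = 3·7 + 5
7 = 1·5 + 2
5 = 2·2 + 1
2 = 2·1 + 0  (stop)
So 439/59 = [7; 2, 3, 1, 2, 2].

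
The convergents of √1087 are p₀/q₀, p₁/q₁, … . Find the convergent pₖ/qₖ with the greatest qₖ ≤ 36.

1088/33

√1087 = [32; 1, 31, 1, 64, …] (period length 4).
Convergents:
  p_0/q_0 = 32/1
  p_1/q_1 = 33/1
  p_2/q_2 = 1055/32
  p_3/q_3 = 1088/33
  p_4/q_4 = 70687/2144
q_3 = 33 ≤ 36 < 2144 = q_4, so the answer is 1088/33.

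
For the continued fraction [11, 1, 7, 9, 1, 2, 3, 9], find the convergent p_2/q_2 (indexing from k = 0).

Using pₖ = aₖpₖ₋₁ + pₖ₋₂, qₖ = aₖqₖ₋₁ + qₖ₋₂ (with p₋₁=1, p₋₂=0, q₋₁=0, q₋₂=1):
  k=0: a=11, p=11, q=1
  k=1: a=1, p=12, q=1
  k=2: a=7, p=95, q=8

95/8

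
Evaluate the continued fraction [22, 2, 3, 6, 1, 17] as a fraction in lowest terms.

20435/911

Fold from the inside: start with 17/1.
  1 + 1/17 = 18/17
  6 + 17/18 = 125/18
  3 + 18/125 = 393/125
  2 + 125/393 = 911/393
  22 + 393/911 = 20435/911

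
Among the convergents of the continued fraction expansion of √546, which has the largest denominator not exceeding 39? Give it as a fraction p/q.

√546 = [23; 2, 1, 2, 1, 2, 46, …] (period length 6).
Convergents:
  p_0/q_0 = 23/1
  p_1/q_1 = 47/2
  p_2/q_2 = 70/3
  p_3/q_3 = 187/8
  p_4/q_4 = 257/11
  p_5/q_5 = 701/30
  p_6/q_6 = 32503/1391
q_5 = 30 ≤ 39 < 1391 = q_6, so the answer is 701/30.

701/30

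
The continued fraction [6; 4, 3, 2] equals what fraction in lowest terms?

187/30

Fold from the inside: start with 2/1.
  3 + 1/2 = 7/2
  4 + 2/7 = 30/7
  6 + 7/30 = 187/30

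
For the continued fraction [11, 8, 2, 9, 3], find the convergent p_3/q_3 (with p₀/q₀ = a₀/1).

Using pₖ = aₖpₖ₋₁ + pₖ₋₂, qₖ = aₖqₖ₋₁ + qₖ₋₂ (with p₋₁=1, p₋₂=0, q₋₁=0, q₋₂=1):
  k=0: a=11, p=11, q=1
  k=1: a=8, p=89, q=8
  k=2: a=2, p=189, q=17
  k=3: a=9, p=1790, q=161

1790/161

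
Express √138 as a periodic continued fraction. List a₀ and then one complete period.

[11; 1, 2, 1, 22]

a₀ = ⌊√138⌋ = 11.
With m₀=0, d₀=1 and mₖ₊₁ = dₖaₖ − mₖ, dₖ₊₁ = (n − mₖ₊₁²)/dₖ, aₖ₊₁ = ⌊(a₀+mₖ₊₁)/dₖ₊₁⌋:
  k=1: m=11, d=17, a=1
  k=2: m=6, d=6, a=2
  k=3: m=6, d=17, a=1
  k=4: m=11, d=1, a=22
d=1 and a=2a₀=22 at k=4, so the next step gives (m, d) = (11, 17) again — its k=1 value — and the period has length 4.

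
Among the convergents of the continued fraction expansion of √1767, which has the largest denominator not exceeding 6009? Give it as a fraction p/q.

√1767 = [42; 28, 84, …] (period length 2).
Convergents:
  p_0/q_0 = 42/1
  p_1/q_1 = 1177/28
  p_2/q_2 = 98910/2353
  p_3/q_3 = 2770657/65912
q_2 = 2353 ≤ 6009 < 65912 = q_3, so the answer is 98910/2353.

98910/2353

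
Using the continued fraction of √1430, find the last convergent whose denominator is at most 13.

√1430 = [37; 1, 4, 2, 2, 2, 4, 1, 74, …] (period length 8).
Convergents:
  p_0/q_0 = 37/1
  p_1/q_1 = 38/1
  p_2/q_2 = 189/5
  p_3/q_3 = 416/11
  p_4/q_4 = 1021/27
q_3 = 11 ≤ 13 < 27 = q_4, so the answer is 416/11.

416/11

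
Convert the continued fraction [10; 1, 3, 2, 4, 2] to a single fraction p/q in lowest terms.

959/89

Fold from the inside: start with 2/1.
  4 + 1/2 = 9/2
  2 + 2/9 = 20/9
  3 + 9/20 = 69/20
  1 + 20/69 = 89/69
  10 + 69/89 = 959/89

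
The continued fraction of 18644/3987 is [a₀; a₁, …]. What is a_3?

11

18644 = 4·3987 + 2696   →  a_0 = 4
3987 = 1·2696 + 1291   →  a_1 = 1
2696 = 2·1291 + 114   →  a_2 = 2
1291 = 11·114 + 37   →  a_3 = 11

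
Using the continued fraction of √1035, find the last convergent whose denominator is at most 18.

√1035 = [32; 5, 1, 5, 64, …] (period length 4).
Convergents:
  p_0/q_0 = 32/1
  p_1/q_1 = 161/5
  p_2/q_2 = 193/6
  p_3/q_3 = 1126/35
q_2 = 6 ≤ 18 < 35 = q_3, so the answer is 193/6.

193/6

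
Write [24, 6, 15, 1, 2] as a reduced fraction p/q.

Fold from the inside: start with 2/1.
  1 + 1/2 = 3/2
  15 + 2/3 = 47/3
  6 + 3/47 = 285/47
  24 + 47/285 = 6887/285

6887/285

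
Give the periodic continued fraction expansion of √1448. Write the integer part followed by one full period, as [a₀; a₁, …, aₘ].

[38; 19, 76]

a₀ = ⌊√1448⌋ = 38.
With m₀=0, d₀=1 and mₖ₊₁ = dₖaₖ − mₖ, dₖ₊₁ = (n − mₖ₊₁²)/dₖ, aₖ₊₁ = ⌊(a₀+mₖ₊₁)/dₖ₊₁⌋:
  k=1: m=38, d=4, a=19
  k=2: m=38, d=1, a=76
d=1 and a=2a₀=76 at k=2, so the next step gives (m, d) = (38, 4) again — its k=1 value — and the period has length 2.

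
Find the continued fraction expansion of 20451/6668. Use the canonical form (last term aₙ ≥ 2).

[3; 14, 1, 11, 12, 3]

20451 = 3*6668 + 447
6668 = 14*447 + 410
447 = 1*410 + 37
410 = 11*37 + 3
37 = 12*3 + 1
3 = 3*1 + 0  (stop)
So 20451/6668 = [3; 14, 1, 11, 12, 3].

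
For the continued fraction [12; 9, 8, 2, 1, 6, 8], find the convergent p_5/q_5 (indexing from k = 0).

Using pₖ = aₖpₖ₋₁ + pₖ₋₂, qₖ = aₖqₖ₋₁ + qₖ₋₂ (with p₋₁=1, p₋₂=0, q₋₁=0, q₋₂=1):
  k=0: a=12, p=12, q=1
  k=1: a=9, p=109, q=9
  k=2: a=8, p=884, q=73
  k=3: a=2, p=1877, q=155
  k=4: a=1, p=2761, q=228
  k=5: a=6, p=18443, q=1523

18443/1523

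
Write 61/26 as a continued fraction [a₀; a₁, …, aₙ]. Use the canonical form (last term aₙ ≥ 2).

[2; 2, 1, 8]

61 = 2*26 + 9
26 = 2*9 + 8
9 = 1*8 + 1
8 = 8*1 + 0  (stop)
So 61/26 = [2; 2, 1, 8].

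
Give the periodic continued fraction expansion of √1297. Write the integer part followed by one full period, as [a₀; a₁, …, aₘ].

[36; 72]

a₀ = ⌊√1297⌋ = 36.
With m₀=0, d₀=1 and mₖ₊₁ = dₖaₖ − mₖ, dₖ₊₁ = (n − mₖ₊₁²)/dₖ, aₖ₊₁ = ⌊(a₀+mₖ₊₁)/dₖ₊₁⌋:
  k=1: m=36, d=1, a=72
d=1 and a=2a₀=72 at k=1, so the next step gives (m, d) = (36, 1) again — its k=1 value — and the period has length 1.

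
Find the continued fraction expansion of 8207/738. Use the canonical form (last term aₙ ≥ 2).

8207 = 11*738 + 89
738 = 8*89 + 26
89 = 3*26 + 11
26 = 2*11 + 4
11 = 2*4 + 3
4 = 1*3 + 1
3 = 3*1 + 0  (stop)
So 8207/738 = [11; 8, 3, 2, 2, 1, 3].

[11; 8, 3, 2, 2, 1, 3]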